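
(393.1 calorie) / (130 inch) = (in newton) 498.1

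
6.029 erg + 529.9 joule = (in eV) 3.307e+21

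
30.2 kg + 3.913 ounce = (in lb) 66.82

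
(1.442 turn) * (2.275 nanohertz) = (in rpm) 1.968e-07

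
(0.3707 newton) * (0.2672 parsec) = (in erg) 3.056e+22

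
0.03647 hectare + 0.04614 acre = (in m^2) 551.4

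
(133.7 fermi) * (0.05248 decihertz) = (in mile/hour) 1.57e-15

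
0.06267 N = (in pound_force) 0.01409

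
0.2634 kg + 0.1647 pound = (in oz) 11.93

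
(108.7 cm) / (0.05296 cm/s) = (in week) 0.003394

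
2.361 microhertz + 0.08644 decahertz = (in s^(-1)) 0.8644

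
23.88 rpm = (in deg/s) 143.3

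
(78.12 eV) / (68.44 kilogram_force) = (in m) 1.865e-20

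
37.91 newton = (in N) 37.91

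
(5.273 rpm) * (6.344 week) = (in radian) 2.119e+06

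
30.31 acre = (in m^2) 1.227e+05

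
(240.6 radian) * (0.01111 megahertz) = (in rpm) 2.553e+07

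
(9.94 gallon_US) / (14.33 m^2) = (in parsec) 8.509e-20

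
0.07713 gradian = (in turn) 0.0001928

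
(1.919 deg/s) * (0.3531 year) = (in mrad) 3.73e+08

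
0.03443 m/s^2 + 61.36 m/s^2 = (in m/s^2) 61.39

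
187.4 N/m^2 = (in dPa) 1874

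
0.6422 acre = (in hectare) 0.2599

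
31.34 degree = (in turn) 0.08706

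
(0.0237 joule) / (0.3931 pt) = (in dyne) 1.709e+07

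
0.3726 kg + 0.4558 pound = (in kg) 0.5793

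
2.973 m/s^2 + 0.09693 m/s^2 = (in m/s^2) 3.07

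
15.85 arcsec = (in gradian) 0.004892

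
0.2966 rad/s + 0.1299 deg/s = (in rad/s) 0.2989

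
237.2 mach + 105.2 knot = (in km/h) 2.91e+05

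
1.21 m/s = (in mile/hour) 2.707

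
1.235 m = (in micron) 1.235e+06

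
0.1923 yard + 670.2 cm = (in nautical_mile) 0.003714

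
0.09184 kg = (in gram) 91.84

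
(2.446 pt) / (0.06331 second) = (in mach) 4.003e-05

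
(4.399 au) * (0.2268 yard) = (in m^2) 1.365e+11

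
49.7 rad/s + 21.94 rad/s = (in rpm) 684.1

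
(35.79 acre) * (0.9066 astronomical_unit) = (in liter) 1.964e+19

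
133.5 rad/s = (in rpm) 1275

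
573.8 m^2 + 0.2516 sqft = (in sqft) 6177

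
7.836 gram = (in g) 7.836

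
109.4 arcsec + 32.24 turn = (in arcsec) 4.178e+07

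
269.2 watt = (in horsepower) 0.361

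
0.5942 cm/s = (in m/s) 0.005942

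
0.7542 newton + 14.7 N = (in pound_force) 3.474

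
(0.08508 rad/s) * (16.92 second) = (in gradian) 91.64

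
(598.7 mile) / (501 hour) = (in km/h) 1.923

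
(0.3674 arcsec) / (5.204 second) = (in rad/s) 3.423e-07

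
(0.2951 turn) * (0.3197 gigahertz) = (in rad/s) 5.928e+08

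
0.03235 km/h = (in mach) 2.639e-05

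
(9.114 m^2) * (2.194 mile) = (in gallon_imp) 7.079e+06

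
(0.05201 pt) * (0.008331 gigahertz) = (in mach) 0.4489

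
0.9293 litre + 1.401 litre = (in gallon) 0.6156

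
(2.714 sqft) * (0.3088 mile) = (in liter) 1.253e+05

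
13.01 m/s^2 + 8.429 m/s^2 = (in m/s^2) 21.44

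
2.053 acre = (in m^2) 8308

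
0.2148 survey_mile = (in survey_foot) 1134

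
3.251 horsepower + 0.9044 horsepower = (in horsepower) 4.155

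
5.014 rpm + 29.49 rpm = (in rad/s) 3.613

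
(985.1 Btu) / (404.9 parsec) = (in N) 8.319e-14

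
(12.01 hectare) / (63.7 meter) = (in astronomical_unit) 1.26e-08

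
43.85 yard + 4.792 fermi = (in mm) 4.01e+04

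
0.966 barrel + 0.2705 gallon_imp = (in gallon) 40.9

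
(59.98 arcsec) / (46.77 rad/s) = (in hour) 1.727e-09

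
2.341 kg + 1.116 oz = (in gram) 2373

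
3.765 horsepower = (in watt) 2808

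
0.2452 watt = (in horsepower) 0.0003288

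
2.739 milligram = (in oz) 9.662e-05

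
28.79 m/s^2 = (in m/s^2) 28.79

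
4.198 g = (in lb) 0.009255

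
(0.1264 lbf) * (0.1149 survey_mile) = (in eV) 6.489e+20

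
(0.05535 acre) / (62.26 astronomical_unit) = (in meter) 2.405e-11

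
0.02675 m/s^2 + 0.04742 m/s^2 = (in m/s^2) 0.07417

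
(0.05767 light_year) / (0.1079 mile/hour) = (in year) 3.587e+08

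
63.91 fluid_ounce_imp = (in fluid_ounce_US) 61.4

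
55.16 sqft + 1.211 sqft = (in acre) 0.001294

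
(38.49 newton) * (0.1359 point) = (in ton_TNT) 4.41e-13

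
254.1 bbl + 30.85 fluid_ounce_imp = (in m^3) 40.4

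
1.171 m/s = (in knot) 2.276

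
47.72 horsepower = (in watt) 3.558e+04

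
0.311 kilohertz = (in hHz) 3.11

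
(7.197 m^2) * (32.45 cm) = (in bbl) 14.69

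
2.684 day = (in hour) 64.42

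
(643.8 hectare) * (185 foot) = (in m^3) 3.63e+08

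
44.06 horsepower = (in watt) 3.286e+04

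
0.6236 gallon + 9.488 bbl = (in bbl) 9.503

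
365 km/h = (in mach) 0.2978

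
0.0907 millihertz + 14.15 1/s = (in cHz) 1415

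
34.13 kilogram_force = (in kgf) 34.13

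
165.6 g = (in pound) 0.3651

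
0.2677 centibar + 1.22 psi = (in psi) 1.259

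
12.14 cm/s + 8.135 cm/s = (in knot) 0.3941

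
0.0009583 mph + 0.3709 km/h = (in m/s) 0.1035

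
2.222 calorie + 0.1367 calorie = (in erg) 9.869e+07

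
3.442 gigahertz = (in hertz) 3.442e+09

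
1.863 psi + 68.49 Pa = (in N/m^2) 1.291e+04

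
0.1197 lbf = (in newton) 0.5325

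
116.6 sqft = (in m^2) 10.83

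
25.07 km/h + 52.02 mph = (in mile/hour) 67.6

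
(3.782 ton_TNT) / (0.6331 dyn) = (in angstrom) 2.499e+25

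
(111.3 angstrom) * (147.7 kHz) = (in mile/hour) 0.003677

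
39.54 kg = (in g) 3.954e+04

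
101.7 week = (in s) 6.151e+07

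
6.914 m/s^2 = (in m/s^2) 6.914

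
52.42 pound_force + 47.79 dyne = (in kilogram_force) 23.78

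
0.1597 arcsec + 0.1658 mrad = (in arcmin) 0.5726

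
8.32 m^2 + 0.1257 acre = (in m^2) 517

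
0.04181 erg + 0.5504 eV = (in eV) 2.61e+10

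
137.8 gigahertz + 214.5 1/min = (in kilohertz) 1.378e+08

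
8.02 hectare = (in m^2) 8.02e+04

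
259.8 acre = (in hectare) 105.1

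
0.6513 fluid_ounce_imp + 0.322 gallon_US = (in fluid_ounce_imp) 43.55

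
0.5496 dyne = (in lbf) 1.236e-06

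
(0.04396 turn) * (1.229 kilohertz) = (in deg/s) 1.945e+04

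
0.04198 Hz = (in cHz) 4.198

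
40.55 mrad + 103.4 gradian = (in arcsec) 3.434e+05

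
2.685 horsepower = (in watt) 2002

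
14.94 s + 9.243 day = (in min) 1.331e+04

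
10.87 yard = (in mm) 9940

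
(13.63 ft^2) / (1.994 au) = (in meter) 4.245e-12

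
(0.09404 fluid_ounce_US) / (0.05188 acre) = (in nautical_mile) 7.152e-12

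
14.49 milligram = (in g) 0.01449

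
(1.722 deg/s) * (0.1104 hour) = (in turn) 1.901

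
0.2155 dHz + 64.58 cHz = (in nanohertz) 6.674e+08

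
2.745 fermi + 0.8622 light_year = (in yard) 8.921e+15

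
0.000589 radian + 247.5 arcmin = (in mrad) 72.58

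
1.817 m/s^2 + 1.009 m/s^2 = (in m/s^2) 2.826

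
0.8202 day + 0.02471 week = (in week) 0.1419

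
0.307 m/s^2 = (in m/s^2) 0.307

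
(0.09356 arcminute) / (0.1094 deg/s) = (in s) 0.01425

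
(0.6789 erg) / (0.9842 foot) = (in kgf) 2.308e-08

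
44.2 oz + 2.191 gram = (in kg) 1.255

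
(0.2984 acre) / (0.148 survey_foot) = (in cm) 2.677e+06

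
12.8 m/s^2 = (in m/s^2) 12.8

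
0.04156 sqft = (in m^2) 0.003861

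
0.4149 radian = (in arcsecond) 8.558e+04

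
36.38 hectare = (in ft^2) 3.916e+06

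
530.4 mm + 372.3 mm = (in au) 6.034e-12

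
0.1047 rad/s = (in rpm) 0.9998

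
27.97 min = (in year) 5.322e-05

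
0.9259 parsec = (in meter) 2.857e+16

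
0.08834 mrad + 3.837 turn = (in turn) 3.837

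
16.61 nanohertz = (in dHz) 1.661e-07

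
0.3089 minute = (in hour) 0.005148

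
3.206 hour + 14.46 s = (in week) 0.01911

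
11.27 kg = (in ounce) 397.5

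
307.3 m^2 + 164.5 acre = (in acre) 164.6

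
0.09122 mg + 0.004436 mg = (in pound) 2.109e-07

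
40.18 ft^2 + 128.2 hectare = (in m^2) 1.282e+06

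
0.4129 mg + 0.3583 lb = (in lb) 0.3583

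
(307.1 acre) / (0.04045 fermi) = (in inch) 1.21e+24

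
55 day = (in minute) 7.92e+04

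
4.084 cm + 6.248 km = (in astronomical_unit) 4.177e-08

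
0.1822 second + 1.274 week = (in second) 7.705e+05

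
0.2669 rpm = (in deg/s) 1.601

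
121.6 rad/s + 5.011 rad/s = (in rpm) 1209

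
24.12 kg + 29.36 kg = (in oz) 1886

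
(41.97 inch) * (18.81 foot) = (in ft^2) 65.79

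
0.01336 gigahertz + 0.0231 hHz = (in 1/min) 8.016e+08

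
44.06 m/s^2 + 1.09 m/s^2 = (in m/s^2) 45.15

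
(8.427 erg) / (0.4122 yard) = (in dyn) 0.2236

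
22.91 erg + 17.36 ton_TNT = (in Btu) 6.884e+07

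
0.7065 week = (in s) 4.273e+05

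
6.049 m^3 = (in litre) 6049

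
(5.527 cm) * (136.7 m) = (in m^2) 7.555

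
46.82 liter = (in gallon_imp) 10.3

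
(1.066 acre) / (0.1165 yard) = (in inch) 1.594e+06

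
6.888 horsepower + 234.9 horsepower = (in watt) 1.803e+05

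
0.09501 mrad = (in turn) 1.512e-05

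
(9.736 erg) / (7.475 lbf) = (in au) 1.957e-19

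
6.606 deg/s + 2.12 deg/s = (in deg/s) 8.726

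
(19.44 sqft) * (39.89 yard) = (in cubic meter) 65.88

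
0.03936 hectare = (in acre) 0.09726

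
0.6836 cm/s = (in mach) 2.008e-05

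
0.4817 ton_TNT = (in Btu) 1.91e+06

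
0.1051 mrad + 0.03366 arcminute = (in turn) 1.829e-05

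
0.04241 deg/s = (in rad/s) 0.0007402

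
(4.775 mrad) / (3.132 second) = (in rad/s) 0.001525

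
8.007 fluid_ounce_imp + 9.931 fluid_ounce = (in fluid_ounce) 17.62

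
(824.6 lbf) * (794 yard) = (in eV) 1.662e+25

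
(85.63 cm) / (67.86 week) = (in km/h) 7.511e-08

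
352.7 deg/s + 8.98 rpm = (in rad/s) 7.096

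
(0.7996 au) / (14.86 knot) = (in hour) 4.346e+06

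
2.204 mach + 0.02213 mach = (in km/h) 2729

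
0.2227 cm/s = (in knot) 0.004329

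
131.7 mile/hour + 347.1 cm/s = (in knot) 121.2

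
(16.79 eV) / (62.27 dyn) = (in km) 4.32e-18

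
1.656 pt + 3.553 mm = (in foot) 0.01357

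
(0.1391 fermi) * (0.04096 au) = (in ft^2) 9.175e-06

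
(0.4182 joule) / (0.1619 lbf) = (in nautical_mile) 0.0003136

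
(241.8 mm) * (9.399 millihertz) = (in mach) 6.675e-06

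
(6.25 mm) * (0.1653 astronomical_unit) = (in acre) 3.819e+04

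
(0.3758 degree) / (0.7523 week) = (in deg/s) 8.26e-07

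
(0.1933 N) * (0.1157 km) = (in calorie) 5.345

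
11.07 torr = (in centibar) 1.476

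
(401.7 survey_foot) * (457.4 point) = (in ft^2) 212.7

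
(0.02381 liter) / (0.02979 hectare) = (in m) 7.993e-08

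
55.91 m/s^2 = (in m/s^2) 55.91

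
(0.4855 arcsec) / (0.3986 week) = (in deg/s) 5.594e-10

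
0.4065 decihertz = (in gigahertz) 4.065e-11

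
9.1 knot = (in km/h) 16.85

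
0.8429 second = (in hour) 0.0002341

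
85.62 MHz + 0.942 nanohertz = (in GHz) 0.08562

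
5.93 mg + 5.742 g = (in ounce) 0.2028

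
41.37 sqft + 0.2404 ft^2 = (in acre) 0.0009552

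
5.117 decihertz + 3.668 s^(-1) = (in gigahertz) 4.18e-09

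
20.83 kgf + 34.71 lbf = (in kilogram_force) 36.57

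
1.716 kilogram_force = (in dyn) 1.683e+06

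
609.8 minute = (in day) 0.4235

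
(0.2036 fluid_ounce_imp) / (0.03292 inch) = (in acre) 1.71e-06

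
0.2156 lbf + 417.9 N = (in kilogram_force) 42.71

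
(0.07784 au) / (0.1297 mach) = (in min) 4.395e+06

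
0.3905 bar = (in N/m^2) 3.905e+04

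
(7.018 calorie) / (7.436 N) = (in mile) 0.002454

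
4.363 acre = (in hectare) 1.766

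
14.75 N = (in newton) 14.75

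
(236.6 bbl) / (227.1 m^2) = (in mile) 0.0001029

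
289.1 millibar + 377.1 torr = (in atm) 0.7815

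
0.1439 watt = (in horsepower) 0.000193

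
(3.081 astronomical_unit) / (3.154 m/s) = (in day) 1.691e+06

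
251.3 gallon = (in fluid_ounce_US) 3.217e+04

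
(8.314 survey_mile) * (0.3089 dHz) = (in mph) 924.6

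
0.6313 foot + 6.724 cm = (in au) 1.736e-12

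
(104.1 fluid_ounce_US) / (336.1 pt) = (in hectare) 2.596e-06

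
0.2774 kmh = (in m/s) 0.07706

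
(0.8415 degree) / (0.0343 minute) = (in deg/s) 0.4089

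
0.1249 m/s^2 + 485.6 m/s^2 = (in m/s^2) 485.7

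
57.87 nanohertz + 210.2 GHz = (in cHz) 2.102e+13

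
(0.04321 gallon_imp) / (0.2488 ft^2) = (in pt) 24.09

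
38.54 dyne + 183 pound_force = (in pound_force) 183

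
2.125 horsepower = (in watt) 1585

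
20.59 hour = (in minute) 1235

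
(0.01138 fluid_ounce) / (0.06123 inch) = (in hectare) 2.164e-08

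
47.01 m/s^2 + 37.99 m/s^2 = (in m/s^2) 85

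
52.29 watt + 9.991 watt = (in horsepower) 0.08352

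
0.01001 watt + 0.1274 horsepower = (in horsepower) 0.1274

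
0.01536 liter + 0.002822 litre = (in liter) 0.01818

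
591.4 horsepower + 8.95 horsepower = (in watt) 4.477e+05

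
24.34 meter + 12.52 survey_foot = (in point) 7.981e+04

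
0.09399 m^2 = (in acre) 2.323e-05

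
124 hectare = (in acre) 306.4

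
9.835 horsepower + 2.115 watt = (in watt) 7336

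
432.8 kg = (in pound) 954.2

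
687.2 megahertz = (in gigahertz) 0.6872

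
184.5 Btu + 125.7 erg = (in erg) 1.947e+12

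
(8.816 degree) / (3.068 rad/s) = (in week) 8.292e-08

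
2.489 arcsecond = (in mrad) 0.01207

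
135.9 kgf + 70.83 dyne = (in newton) 1333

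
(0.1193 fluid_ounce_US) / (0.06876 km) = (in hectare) 5.131e-12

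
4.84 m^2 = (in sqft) 52.1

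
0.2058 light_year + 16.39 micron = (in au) 1.302e+04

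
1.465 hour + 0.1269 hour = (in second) 5731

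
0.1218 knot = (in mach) 0.000184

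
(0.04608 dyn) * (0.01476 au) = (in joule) 1017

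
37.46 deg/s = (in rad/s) 0.6538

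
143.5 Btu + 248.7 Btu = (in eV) 2.583e+24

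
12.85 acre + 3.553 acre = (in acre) 16.4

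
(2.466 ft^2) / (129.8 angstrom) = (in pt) 5.003e+10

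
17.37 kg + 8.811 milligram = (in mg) 1.737e+07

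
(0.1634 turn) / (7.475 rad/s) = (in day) 1.59e-06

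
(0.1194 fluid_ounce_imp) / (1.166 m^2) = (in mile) 1.808e-09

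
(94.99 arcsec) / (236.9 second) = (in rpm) 1.856e-05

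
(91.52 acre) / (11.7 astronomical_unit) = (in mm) 0.0002116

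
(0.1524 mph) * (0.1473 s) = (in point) 28.45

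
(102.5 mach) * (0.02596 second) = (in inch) 3.567e+04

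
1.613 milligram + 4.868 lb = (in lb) 4.868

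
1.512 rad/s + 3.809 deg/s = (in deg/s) 90.44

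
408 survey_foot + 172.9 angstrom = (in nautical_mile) 0.06715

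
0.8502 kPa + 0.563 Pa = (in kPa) 0.8508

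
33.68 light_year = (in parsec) 10.33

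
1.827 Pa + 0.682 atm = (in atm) 0.682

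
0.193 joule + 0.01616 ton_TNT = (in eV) 4.22e+26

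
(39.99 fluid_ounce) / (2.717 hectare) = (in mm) 4.353e-05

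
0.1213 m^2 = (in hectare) 1.213e-05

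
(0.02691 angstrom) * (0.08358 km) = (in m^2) 2.249e-10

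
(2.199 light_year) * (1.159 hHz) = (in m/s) 2.411e+18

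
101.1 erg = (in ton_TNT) 2.416e-15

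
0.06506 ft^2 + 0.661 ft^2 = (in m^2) 0.06745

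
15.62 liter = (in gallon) 4.126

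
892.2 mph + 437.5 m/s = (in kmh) 3011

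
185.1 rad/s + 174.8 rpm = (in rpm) 1942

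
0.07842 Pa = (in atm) 7.739e-07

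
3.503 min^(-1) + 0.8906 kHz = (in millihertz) 8.907e+05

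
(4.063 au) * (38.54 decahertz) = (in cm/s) 2.343e+16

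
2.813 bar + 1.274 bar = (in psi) 59.28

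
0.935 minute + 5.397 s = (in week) 0.0001017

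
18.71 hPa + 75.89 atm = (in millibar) 7.691e+04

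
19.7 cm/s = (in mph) 0.4407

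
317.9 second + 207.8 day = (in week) 29.69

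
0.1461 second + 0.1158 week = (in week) 0.1158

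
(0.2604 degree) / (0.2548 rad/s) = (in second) 0.01784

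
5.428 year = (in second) 1.712e+08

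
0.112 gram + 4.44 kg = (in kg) 4.44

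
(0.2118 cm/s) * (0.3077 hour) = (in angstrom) 2.346e+10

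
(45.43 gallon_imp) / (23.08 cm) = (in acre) 0.0002211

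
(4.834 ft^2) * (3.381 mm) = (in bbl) 0.00955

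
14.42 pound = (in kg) 6.541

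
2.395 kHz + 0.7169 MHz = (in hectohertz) 7193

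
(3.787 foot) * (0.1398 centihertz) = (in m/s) 0.001614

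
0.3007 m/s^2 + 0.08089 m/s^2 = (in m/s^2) 0.3816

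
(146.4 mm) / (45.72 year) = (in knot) 1.974e-10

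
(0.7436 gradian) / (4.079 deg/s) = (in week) 2.713e-07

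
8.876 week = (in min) 8.947e+04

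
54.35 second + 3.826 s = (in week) 9.619e-05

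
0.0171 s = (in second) 0.0171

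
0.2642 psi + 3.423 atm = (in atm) 3.441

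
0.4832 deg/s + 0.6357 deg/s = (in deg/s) 1.119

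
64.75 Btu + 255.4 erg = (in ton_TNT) 1.633e-05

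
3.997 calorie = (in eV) 1.044e+20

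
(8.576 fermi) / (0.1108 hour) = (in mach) 6.314e-20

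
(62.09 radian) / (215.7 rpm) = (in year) 8.716e-08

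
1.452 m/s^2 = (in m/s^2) 1.452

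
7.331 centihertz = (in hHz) 0.0007331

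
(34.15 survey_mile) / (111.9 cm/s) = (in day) 0.5685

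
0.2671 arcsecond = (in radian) 1.295e-06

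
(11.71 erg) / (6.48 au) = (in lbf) 2.716e-19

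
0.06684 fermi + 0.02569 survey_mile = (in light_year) 4.37e-15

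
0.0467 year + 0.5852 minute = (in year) 0.0467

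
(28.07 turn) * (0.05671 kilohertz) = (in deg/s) 5.731e+05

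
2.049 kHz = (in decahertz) 204.9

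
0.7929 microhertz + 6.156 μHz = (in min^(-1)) 0.0004169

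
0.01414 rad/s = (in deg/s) 0.8102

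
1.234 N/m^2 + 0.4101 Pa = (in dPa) 16.44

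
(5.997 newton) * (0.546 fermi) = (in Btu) 3.103e-18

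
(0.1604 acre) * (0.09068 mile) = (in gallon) 2.502e+07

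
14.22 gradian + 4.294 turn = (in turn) 4.33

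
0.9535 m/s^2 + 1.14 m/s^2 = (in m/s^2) 2.093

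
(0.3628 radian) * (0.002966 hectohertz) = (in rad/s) 0.1076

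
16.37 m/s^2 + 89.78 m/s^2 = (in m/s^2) 106.2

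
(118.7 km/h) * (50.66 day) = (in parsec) 4.677e-09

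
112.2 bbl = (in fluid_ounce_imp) 6.278e+05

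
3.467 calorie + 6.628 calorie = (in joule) 42.24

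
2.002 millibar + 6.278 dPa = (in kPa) 0.2008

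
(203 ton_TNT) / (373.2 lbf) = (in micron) 5.116e+14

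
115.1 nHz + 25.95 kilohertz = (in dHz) 2.595e+05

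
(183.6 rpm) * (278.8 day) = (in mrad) 4.631e+11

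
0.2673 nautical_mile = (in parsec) 1.604e-14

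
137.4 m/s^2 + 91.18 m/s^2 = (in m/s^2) 228.6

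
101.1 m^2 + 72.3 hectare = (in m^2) 7.231e+05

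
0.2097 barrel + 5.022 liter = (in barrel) 0.2413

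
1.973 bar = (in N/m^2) 1.973e+05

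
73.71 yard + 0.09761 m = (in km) 0.0675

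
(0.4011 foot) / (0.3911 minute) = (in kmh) 0.01876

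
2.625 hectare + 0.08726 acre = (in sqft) 2.864e+05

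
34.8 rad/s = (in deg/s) 1994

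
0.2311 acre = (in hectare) 0.09352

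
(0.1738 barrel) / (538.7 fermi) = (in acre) 1.267e+07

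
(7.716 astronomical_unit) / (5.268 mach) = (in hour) 1.788e+05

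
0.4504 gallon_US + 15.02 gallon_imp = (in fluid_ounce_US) 2367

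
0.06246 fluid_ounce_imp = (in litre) 0.001775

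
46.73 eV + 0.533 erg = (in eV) 3.327e+11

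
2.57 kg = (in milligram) 2.57e+06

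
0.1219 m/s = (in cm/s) 12.19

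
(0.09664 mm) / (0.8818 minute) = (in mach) 5.364e-09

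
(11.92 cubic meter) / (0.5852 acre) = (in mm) 5.033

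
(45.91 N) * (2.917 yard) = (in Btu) 0.1161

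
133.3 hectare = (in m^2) 1.333e+06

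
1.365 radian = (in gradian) 86.9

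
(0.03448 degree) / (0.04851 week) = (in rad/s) 2.051e-08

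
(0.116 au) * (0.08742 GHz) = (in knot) 2.949e+18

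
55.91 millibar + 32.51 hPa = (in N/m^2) 8842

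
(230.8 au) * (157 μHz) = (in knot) 1.054e+10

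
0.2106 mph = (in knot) 0.183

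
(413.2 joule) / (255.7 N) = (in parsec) 5.237e-17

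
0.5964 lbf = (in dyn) 2.653e+05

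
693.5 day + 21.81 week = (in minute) 1.218e+06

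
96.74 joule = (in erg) 9.674e+08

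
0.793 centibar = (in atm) 0.007826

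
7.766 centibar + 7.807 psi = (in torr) 462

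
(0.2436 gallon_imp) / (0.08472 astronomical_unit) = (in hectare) 8.738e-18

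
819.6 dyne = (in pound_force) 0.001843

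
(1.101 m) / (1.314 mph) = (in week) 3.099e-06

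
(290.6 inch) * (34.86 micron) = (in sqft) 0.00277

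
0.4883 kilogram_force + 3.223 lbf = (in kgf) 1.95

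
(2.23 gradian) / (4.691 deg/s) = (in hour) 0.0001188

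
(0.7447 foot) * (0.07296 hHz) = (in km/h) 5.962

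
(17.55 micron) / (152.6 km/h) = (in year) 1.313e-14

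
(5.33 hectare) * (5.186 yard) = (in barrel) 1.59e+06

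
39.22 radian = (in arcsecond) 8.09e+06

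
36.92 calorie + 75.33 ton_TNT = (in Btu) 2.987e+08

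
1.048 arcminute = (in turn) 4.852e-05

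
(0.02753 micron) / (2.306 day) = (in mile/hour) 3.091e-13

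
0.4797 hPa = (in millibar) 0.4797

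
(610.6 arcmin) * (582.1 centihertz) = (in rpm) 9.873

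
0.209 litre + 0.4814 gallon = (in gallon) 0.5366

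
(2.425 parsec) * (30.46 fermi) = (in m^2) 2279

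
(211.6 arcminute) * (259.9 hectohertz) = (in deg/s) 9.166e+04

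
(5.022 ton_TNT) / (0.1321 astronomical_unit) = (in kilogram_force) 0.1084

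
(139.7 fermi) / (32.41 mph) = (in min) 1.607e-16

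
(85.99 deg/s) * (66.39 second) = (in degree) 5709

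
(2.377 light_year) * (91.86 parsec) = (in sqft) 6.861e+35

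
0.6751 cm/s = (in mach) 1.983e-05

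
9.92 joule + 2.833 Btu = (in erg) 2.999e+10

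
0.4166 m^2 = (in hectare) 4.166e-05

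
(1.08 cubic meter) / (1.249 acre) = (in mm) 0.2137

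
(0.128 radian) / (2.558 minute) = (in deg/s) 0.04778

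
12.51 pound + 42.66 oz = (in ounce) 242.8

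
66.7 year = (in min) 3.506e+07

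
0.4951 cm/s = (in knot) 0.009624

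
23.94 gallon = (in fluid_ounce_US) 3064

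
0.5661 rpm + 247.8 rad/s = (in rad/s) 247.9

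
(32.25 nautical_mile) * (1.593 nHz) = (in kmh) 0.0003425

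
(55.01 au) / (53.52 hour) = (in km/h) 1.538e+08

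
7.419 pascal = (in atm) 7.322e-05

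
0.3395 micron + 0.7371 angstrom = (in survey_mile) 2.11e-10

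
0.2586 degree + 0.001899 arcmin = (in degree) 0.2586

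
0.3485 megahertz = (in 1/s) 3.485e+05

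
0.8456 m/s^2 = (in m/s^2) 0.8456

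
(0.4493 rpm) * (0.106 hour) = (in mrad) 1.795e+04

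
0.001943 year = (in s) 6.127e+04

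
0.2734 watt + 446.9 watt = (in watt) 447.2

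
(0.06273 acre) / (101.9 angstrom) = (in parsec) 8.074e-07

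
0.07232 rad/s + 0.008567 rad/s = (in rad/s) 0.08089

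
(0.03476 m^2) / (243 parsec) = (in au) 3.099e-32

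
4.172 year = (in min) 2.193e+06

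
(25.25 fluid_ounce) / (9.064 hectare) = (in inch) 3.243e-07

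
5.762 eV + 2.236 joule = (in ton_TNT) 5.344e-10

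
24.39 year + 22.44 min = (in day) 8902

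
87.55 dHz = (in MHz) 8.755e-06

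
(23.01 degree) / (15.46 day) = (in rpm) 2.871e-06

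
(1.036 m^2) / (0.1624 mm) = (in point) 1.808e+07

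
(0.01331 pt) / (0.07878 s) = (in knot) 0.0001159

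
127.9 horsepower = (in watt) 9.538e+04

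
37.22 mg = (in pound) 8.206e-05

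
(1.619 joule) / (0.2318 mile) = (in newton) 0.00434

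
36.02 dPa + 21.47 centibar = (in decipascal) 2.147e+05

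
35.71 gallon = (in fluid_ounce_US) 4571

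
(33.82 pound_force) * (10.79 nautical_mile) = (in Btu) 2849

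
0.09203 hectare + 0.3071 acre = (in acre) 0.5345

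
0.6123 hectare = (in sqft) 6.591e+04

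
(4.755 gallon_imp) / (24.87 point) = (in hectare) 0.0002464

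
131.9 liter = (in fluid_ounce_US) 4460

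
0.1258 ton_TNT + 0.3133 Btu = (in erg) 5.263e+15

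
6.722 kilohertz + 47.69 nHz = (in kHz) 6.722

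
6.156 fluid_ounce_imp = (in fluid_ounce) 5.914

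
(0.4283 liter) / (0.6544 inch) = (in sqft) 0.2774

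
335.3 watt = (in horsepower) 0.4496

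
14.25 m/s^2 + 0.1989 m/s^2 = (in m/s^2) 14.45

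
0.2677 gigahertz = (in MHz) 267.7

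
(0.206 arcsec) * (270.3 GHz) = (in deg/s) 1.547e+07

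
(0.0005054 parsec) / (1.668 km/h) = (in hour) 9.35e+09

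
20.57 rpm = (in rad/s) 2.154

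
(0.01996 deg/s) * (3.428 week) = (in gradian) 4.598e+04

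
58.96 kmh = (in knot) 31.84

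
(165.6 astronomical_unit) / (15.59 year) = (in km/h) 1.814e+05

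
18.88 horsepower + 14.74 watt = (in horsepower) 18.9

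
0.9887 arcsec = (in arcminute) 0.01648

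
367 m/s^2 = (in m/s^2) 367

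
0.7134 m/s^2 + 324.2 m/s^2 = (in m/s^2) 324.9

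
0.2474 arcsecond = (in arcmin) 0.004123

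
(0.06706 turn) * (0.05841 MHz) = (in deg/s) 1.41e+06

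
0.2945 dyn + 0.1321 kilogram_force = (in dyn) 1.295e+05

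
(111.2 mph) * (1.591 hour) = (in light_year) 3.01e-11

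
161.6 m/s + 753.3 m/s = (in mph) 2047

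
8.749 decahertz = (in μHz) 8.749e+07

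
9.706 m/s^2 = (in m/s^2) 9.706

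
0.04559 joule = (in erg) 4.559e+05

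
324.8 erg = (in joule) 3.248e-05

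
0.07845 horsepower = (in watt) 58.5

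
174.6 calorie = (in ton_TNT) 1.746e-07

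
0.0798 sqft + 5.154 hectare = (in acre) 12.74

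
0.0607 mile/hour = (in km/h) 0.09769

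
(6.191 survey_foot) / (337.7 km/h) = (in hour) 5.588e-06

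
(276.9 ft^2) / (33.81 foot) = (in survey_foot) 8.19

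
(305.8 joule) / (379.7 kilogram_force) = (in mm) 82.13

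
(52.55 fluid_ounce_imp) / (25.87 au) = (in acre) 9.533e-20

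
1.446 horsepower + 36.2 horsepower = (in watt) 2.807e+04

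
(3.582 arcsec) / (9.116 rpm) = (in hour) 5.053e-09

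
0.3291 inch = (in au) 5.588e-14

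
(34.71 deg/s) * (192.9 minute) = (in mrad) 7.012e+06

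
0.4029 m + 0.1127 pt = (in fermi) 4.029e+14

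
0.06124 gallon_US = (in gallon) 0.06124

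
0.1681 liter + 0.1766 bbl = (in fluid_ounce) 955.1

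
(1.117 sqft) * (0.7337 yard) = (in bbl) 0.4379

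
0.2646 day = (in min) 381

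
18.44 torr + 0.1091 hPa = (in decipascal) 2.469e+04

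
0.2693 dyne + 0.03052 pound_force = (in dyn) 1.358e+04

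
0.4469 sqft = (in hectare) 4.152e-06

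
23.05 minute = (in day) 0.01601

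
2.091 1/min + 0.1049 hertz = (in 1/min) 8.385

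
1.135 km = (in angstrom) 1.135e+13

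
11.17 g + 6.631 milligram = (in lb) 0.02464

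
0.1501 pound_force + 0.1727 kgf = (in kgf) 0.2408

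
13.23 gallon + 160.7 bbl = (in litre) 2.56e+04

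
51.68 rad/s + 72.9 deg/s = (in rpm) 505.7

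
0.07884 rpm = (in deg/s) 0.473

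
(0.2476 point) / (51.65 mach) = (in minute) 8.278e-11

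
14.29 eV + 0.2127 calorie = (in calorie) 0.2127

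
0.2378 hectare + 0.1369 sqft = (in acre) 0.5876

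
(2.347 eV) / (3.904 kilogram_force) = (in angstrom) 9.822e-11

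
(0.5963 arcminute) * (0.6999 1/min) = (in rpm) 1.932e-05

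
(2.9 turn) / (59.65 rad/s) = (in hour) 8.485e-05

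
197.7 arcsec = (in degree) 0.05492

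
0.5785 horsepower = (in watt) 431.4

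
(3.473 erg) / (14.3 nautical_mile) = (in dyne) 1.311e-06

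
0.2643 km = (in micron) 2.643e+08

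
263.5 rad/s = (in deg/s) 1.51e+04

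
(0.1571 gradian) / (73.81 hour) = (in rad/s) 9.287e-09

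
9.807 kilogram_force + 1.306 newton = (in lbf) 21.91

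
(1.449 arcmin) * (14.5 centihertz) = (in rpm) 0.0005836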